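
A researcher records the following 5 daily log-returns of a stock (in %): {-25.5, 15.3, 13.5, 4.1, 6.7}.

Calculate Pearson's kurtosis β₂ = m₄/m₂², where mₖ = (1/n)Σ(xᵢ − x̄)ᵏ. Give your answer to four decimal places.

2.8726

x̄ = 2.8200
Σ(xᵢ − x̄)² = 1088.5280 ⇒ m₂ = 217.70560
Σ(xᵢ − x̄)⁴ = 680737.6676 ⇒ m₄ = 136147.53352
m₂² = 47395.72827
β₂ = m₄/m₂² = 136147.53352 / 47395.72827 ≈ 2.8726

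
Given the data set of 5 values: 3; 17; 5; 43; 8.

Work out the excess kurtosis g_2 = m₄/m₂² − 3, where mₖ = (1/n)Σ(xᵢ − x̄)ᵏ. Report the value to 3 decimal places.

-0.291

x̄ = 15.2000
Σ(xᵢ − x̄)² = 1080.8000 ⇒ m₂ = 216.16000
Σ(xᵢ − x̄)⁴ = 632957.2160 ⇒ m₄ = 126591.44320
m₂² = 46725.14560
g_2 = m₄/m₂² − 3 = 2.70928 − 3 ≈ -0.291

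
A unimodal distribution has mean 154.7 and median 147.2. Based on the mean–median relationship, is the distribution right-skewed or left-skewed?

mean − median = 154.7 − 147.2 = 7.5
mean > median ⇒ the longer tail is on the right ⇒ right-skewed (positively skewed).

right-skewed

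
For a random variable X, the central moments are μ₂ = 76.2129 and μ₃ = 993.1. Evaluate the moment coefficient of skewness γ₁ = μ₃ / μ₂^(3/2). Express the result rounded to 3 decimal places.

1.493

σ = √μ₂ = √76.2129 = 8.73000
σ³ = μ₂^(3/2) = 665.33862
γ₁ = μ₃/σ³ = 993.1 / 665.33862 ≈ 1.493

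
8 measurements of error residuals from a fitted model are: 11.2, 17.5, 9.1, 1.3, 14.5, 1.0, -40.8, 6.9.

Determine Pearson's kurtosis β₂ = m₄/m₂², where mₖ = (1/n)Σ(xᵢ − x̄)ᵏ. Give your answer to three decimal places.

x̄ = 2.5875
Σ(xᵢ − x̄)² = 2386.1287 ⇒ m₂ = 298.26609
Σ(xᵢ − x̄)⁴ = 3620960.3016 ⇒ m₄ = 452620.03771
m₂² = 88962.66268
β₂ = m₄/m₂² = 452620.03771 / 88962.66268 ≈ 5.088

5.088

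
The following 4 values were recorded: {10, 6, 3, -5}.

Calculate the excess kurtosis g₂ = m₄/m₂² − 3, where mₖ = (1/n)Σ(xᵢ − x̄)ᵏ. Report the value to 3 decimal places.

-1.075

x̄ = 3.5000
Σ(xᵢ − x̄)² = 121.0000 ⇒ m₂ = 30.25000
Σ(xᵢ − x̄)⁴ = 7044.2500 ⇒ m₄ = 1761.06250
m₂² = 915.06250
g₂ = m₄/m₂² − 3 = 1.92453 − 3 ≈ -1.075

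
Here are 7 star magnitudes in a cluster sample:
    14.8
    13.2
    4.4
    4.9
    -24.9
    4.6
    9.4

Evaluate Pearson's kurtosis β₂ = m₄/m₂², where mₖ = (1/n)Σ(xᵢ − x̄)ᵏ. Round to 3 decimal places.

x̄ = 3.7714
Σ(xᵢ − x̄)² = 1066.6143 ⇒ m₂ = 152.37347
Σ(xᵢ − x̄)⁴ = 699470.0235 ⇒ m₄ = 99924.28908
m₂² = 23217.67417
β₂ = m₄/m₂² = 99924.28908 / 23217.67417 ≈ 4.304

4.304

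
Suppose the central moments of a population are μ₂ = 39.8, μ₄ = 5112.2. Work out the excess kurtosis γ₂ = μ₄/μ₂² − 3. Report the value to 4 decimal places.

μ₂² = 39.8² = 1584.04000
μ₄/μ₂² = 5112.2 / 1584.04000 = 3.22732
γ₂ = 3.22732 − 3 ≈ 0.2273

0.2273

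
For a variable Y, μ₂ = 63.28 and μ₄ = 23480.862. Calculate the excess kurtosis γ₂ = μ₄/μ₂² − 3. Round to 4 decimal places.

2.8638

μ₂² = 63.28² = 4004.35840
μ₄/μ₂² = 23480.862 / 4004.35840 = 5.86383
γ₂ = 5.86383 − 3 ≈ 2.8638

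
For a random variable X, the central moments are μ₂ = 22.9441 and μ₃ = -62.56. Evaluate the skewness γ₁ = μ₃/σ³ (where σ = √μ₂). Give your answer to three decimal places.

-0.569

σ = √μ₂ = √22.9441 = 4.79000
σ³ = μ₂^(3/2) = 109.90224
γ₁ = μ₃/σ³ = -62.56 / 109.90224 ≈ -0.569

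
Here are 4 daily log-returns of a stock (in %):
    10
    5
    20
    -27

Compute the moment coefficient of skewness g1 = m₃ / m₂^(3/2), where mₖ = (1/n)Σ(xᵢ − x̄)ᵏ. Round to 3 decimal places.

-0.827

x̄ = (10 + 5 + 20 - 27) / 4 = 2.0000
deviations (xᵢ − x̄): 8.0000, 3.0000, 18.0000, -29.0000
Σ(xᵢ − x̄)² = 1238.0000 ⇒ m₂ = 1238.0000/4 = 309.50000
Σ(xᵢ − x̄)³ = -18018.0000 ⇒ m₃ = -18018.0000/4 = -4504.50000
m₂^(3/2) = 309.50000^(1.5) = 5444.91344
g1 = m₃ / m₂^(3/2) = -4504.50000 / 5444.91344 ≈ -0.827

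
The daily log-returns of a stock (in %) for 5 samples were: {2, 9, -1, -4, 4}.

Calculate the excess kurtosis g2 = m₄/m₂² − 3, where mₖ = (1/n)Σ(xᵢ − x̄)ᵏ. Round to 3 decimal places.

-1.025

x̄ = 2.0000
Σ(xᵢ − x̄)² = 98.0000 ⇒ m₂ = 19.60000
Σ(xᵢ − x̄)⁴ = 3794.0000 ⇒ m₄ = 758.80000
m₂² = 384.16000
g2 = m₄/m₂² − 3 = 1.97522 − 3 ≈ -1.025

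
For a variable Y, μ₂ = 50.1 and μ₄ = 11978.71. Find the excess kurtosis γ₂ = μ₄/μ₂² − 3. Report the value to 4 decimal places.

1.7724

μ₂² = 50.1² = 2510.01000
μ₄/μ₂² = 11978.71 / 2510.01000 = 4.77238
γ₂ = 4.77238 − 3 ≈ 1.7724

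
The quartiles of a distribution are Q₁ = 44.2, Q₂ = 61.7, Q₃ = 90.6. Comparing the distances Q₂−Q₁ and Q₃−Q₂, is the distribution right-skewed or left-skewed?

right-skewed

Q₂ − Q₁ = 17.5;  Q₃ − Q₂ = 28.9
Q₃ − Q₂ > Q₂ − Q₁ ⇒ the upper half is more spread out ⇒ right-skewed.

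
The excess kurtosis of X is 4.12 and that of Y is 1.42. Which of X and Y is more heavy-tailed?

Higher excess kurtosis ⇒ heavier tails relative to the normal distribution.
4.12 vs 1.42: the larger is 4.12, so X has heavier tails.

X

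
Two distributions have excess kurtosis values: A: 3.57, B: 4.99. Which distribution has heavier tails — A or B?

Higher excess kurtosis ⇒ heavier tails relative to the normal distribution.
3.57 vs 4.99: the larger is 4.99, so B has heavier tails.

B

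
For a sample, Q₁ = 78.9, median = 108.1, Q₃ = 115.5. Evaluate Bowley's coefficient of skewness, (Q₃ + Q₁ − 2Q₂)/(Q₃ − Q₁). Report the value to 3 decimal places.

-0.596

numerator: Q₃ + Q₁ − 2Q₂ = 115.5 + 78.9 − 2×108.1 = -21.8000
denominator: Q₃ − Q₁ = 115.5 − 78.9 = 36.6000
Bowley skewness = -21.8000 / 36.6000 ≈ -0.596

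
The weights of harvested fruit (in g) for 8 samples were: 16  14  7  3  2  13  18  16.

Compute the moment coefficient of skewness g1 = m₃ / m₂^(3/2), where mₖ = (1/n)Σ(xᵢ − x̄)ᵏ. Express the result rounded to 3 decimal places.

x̄ = (16 + 14 + 7 + 3 + 2 + 13 + 18 + 16) / 8 = 11.1250
deviations (xᵢ − x̄): 4.8750, 2.8750, -4.1250, -8.1250, -9.1250, 1.8750, 6.8750, 4.8750
Σ(xᵢ − x̄)² = 272.8750 ⇒ m₂ = 272.8750/8 = 34.10938
Σ(xᵢ − x̄)³ = -779.3438 ⇒ m₃ = -779.3438/8 = -97.41797
m₂^(3/2) = 34.10938^(1.5) = 199.20977
g1 = m₃ / m₂^(3/2) = -97.41797 / 199.20977 ≈ -0.489

-0.489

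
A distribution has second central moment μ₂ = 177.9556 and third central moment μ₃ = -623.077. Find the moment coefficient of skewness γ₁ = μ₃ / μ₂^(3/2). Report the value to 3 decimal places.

σ = √μ₂ = √177.9556 = 13.34000
σ³ = μ₂^(3/2) = 2373.92770
γ₁ = μ₃/σ³ = -623.077 / 2373.92770 ≈ -0.262

-0.262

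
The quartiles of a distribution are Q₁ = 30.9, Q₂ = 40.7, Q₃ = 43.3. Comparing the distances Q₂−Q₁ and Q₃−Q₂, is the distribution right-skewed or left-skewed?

left-skewed

Q₂ − Q₁ = 9.8;  Q₃ − Q₂ = 2.6
Q₂ − Q₁ > Q₃ − Q₂ ⇒ the lower half is more spread out ⇒ left-skewed.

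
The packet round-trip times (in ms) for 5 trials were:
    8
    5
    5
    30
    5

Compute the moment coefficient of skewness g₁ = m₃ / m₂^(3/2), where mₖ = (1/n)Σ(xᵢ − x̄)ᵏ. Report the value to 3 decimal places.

1.449

x̄ = (8 + 5 + 5 + 30 + 5) / 5 = 10.6000
deviations (xᵢ − x̄): -2.6000, -5.6000, -5.6000, 19.4000, -5.6000
Σ(xᵢ − x̄)² = 477.2000 ⇒ m₂ = 477.2000/5 = 95.44000
Σ(xᵢ − x̄)³ = 6756.9600 ⇒ m₃ = 6756.9600/5 = 1351.39200
m₂^(3/2) = 95.44000^(1.5) = 932.38579
g₁ = m₃ / m₂^(3/2) = 1351.39200 / 932.38579 ≈ 1.449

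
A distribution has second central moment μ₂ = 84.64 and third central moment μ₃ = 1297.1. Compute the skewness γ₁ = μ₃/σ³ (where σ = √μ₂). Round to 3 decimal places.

σ = √μ₂ = √84.64 = 9.20000
σ³ = μ₂^(3/2) = 778.68800
γ₁ = μ₃/σ³ = 1297.1 / 778.68800 ≈ 1.666

1.666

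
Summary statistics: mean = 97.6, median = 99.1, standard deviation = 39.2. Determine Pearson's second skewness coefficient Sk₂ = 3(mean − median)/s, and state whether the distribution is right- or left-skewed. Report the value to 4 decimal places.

Sk₂ = 3(97.6 − 99.1) / 39.2 = 3 × -1.5000 / 39.2
    = -4.5000 / 39.2 ≈ -0.1148
Sk₂ < 0 ⇒ mean < median ⇒ left-skewed (negative skew).

-0.1148, left-skewed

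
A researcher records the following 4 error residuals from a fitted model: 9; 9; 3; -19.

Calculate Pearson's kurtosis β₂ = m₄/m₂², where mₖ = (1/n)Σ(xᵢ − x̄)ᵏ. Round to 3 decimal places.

x̄ = 0.5000
Σ(xᵢ − x̄)² = 531.0000 ⇒ m₂ = 132.75000
Σ(xᵢ − x̄)⁴ = 155069.2500 ⇒ m₄ = 38767.31250
m₂² = 17622.56250
β₂ = m₄/m₂² = 38767.31250 / 17622.56250 ≈ 2.200

2.200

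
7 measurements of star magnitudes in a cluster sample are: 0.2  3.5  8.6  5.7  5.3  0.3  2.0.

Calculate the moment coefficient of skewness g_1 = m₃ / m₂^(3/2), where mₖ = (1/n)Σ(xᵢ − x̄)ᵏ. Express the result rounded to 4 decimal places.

0.3051

x̄ = (0.2 + 3.5 + 8.6 + 5.7 + 5.3 + 0.3 + 2.0) / 7 = 3.6571
deviations (xᵢ − x̄): -3.4571, -0.1571, 4.9429, 2.0429, 1.6429, -3.3571, -1.6571
Σ(xᵢ − x̄)² = 57.2971 ⇒ m₂ = 57.2971/7 = 8.18531
Σ(xᵢ − x̄)³ = 50.0123 ⇒ m₃ = 50.0123/7 = 7.14462
m₂^(3/2) = 8.18531^(1.5) = 23.41814
g_1 = m₃ / m₂^(3/2) = 7.14462 / 23.41814 ≈ 0.3051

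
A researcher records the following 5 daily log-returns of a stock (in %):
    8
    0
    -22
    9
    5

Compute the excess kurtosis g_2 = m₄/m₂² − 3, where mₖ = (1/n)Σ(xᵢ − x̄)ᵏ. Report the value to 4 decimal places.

x̄ = 0.0000
Σ(xᵢ − x̄)² = 654.0000 ⇒ m₂ = 130.80000
Σ(xᵢ − x̄)⁴ = 245538.0000 ⇒ m₄ = 49107.60000
m₂² = 17108.64000
g_2 = m₄/m₂² − 3 = 2.87034 − 3 ≈ -0.1297

-0.1297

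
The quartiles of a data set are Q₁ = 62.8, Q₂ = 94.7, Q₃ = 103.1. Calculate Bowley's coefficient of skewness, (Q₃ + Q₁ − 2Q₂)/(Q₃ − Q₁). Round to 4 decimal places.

numerator: Q₃ + Q₁ − 2Q₂ = 103.1 + 62.8 − 2×94.7 = -23.5000
denominator: Q₃ − Q₁ = 103.1 − 62.8 = 40.3000
Bowley skewness = -23.5000 / 40.3000 ≈ -0.5831

-0.5831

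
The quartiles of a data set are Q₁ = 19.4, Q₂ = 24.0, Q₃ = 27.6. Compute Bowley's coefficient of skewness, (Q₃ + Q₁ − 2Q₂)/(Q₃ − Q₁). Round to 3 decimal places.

-0.122

numerator: Q₃ + Q₁ − 2Q₂ = 27.6 + 19.4 − 2×24.0 = -1.0000
denominator: Q₃ − Q₁ = 27.6 − 19.4 = 8.2000
Bowley skewness = -1.0000 / 8.2000 ≈ -0.122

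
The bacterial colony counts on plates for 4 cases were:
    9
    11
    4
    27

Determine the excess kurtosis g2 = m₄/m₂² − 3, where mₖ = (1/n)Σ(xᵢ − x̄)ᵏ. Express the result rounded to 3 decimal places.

x̄ = 12.7500
Σ(xᵢ − x̄)² = 296.7500 ⇒ m₂ = 74.18750
Σ(xᵢ − x̄)⁴ = 47303.3281 ⇒ m₄ = 11825.83203
m₂² = 5503.78516
g2 = m₄/m₂² − 3 = 2.14867 − 3 ≈ -0.851

-0.851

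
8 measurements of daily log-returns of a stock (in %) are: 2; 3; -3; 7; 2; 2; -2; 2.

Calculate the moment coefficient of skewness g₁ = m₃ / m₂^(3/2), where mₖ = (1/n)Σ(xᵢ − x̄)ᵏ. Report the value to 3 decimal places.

0.061

x̄ = (2 + 3 - 3 + 7 + 2 + 2 - 2 + 2) / 8 = 1.6250
deviations (xᵢ − x̄): 0.3750, 1.3750, -4.6250, 5.3750, 0.3750, 0.3750, -3.6250, 0.3750
Σ(xᵢ − x̄)² = 65.8750 ⇒ m₂ = 65.8750/8 = 8.23438
Σ(xᵢ − x̄)³ = 11.5313 ⇒ m₃ = 11.5313/8 = 1.44141
m₂^(3/2) = 8.23438^(1.5) = 23.62903
g₁ = m₃ / m₂^(3/2) = 1.44141 / 23.62903 ≈ 0.061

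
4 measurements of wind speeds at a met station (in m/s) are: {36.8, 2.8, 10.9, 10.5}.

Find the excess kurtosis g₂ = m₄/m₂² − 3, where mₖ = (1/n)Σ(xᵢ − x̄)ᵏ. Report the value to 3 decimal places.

x̄ = 15.2500
Σ(xᵢ − x̄)² = 660.8900 ⇒ m₂ = 165.22250
Σ(xᵢ − x̄)⁴ = 240562.5844 ⇒ m₄ = 60140.64611
m₂² = 27298.47451
g₂ = m₄/m₂² − 3 = 2.20308 − 3 ≈ -0.797

-0.797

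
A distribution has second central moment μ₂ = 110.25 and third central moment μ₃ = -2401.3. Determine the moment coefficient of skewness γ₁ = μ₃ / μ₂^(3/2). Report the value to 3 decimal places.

-2.074

σ = √μ₂ = √110.25 = 10.50000
σ³ = μ₂^(3/2) = 1157.62500
γ₁ = μ₃/σ³ = -2401.3 / 1157.62500 ≈ -2.074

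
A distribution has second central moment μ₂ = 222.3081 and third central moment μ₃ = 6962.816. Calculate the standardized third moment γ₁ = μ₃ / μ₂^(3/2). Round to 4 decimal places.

σ = √μ₂ = √222.3081 = 14.91000
σ³ = μ₂^(3/2) = 3314.61377
γ₁ = μ₃/σ³ = 6962.816 / 3314.61377 ≈ 2.1006

2.1006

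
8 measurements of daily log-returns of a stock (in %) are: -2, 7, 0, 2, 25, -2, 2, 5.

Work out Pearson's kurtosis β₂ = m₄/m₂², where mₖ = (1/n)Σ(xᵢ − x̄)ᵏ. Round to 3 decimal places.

4.781

x̄ = 4.6250
Σ(xᵢ − x̄)² = 543.8750 ⇒ m₂ = 67.98438
Σ(xᵢ − x̄)⁴ = 176778.8691 ⇒ m₄ = 22097.35864
m₂² = 4621.87524
β₂ = m₄/m₂² = 22097.35864 / 4621.87524 ≈ 4.781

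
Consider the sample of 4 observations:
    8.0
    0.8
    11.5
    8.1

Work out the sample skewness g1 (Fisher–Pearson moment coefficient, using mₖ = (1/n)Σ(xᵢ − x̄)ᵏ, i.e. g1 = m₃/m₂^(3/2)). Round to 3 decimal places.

x̄ = (8.0 + 0.8 + 11.5 + 8.1) / 4 = 7.1000
deviations (xᵢ − x̄): 0.9000, -6.3000, 4.4000, 1.0000
Σ(xᵢ − x̄)² = 60.8600 ⇒ m₂ = 60.8600/4 = 15.21500
Σ(xᵢ − x̄)³ = -163.1340 ⇒ m₃ = -163.1340/4 = -40.78350
m₂^(3/2) = 15.21500^(1.5) = 59.34825
g1 = m₃ / m₂^(3/2) = -40.78350 / 59.34825 ≈ -0.687

-0.687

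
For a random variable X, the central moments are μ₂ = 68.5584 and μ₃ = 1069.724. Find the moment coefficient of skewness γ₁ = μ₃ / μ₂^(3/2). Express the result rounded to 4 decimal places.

1.8844

σ = √μ₂ = √68.5584 = 8.28000
σ³ = μ₂^(3/2) = 567.66355
γ₁ = μ₃/σ³ = 1069.724 / 567.66355 ≈ 1.8844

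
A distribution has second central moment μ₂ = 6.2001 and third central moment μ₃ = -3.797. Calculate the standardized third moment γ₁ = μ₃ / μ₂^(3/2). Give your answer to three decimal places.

-0.246

σ = √μ₂ = √6.2001 = 2.49000
σ³ = μ₂^(3/2) = 15.43825
γ₁ = μ₃/σ³ = -3.797 / 15.43825 ≈ -0.246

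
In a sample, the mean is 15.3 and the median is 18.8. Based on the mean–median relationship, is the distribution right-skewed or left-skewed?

mean − median = 15.3 − 18.8 = -3.5
mean < median ⇒ the longer tail is on the left ⇒ left-skewed (negatively skewed).

left-skewed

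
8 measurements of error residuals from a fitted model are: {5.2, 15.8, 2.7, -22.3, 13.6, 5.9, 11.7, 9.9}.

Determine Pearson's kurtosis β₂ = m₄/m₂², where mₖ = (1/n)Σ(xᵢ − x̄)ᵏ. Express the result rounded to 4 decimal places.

x̄ = 5.3125
Σ(xᵢ − x̄)² = 1010.1488 ⇒ m₂ = 126.26859
Σ(xᵢ − x̄)⁴ = 600299.0860 ⇒ m₄ = 75037.38575
m₂² = 15943.75777
β₂ = m₄/m₂² = 75037.38575 / 15943.75777 ≈ 4.7064

4.7064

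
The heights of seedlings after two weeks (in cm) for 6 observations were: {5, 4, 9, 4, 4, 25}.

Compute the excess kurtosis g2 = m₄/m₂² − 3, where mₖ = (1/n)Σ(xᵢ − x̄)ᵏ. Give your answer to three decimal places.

0.795

x̄ = 8.5000
Σ(xᵢ − x̄)² = 345.5000 ⇒ m₂ = 57.58333
Σ(xᵢ − x̄)⁴ = 75500.3750 ⇒ m₄ = 12583.39583
m₂² = 3315.84028
g2 = m₄/m₂² − 3 = 3.79493 − 3 ≈ 0.795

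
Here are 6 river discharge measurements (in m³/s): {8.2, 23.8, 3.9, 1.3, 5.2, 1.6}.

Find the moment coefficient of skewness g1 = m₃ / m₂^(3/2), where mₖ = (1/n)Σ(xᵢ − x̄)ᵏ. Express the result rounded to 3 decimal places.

1.452

x̄ = (8.2 + 23.8 + 3.9 + 1.3 + 5.2 + 1.6) / 6 = 7.3333
deviations (xᵢ − x̄): 0.8667, 16.4667, -3.4333, -6.0333, -2.1333, -5.7333
Σ(xᵢ − x̄)² = 357.5133 ⇒ m₂ = 357.5133/6 = 59.58556
Σ(xᵢ − x̄)³ = 4007.3444 ⇒ m₃ = 4007.3444/6 = 667.89074
m₂^(3/2) = 59.58556^(1.5) = 459.95092
g1 = m₃ / m₂^(3/2) = 667.89074 / 459.95092 ≈ 1.452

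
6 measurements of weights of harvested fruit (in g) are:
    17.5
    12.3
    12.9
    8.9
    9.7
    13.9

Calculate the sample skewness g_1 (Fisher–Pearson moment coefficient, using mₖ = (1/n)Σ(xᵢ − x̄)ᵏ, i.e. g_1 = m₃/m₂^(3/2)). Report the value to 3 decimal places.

x̄ = (17.5 + 12.3 + 12.9 + 8.9 + 9.7 + 13.9) / 6 = 12.5333
deviations (xᵢ − x̄): 4.9667, -0.2333, 0.3667, -3.6333, -2.8333, 1.3667
Σ(xᵢ − x̄)² = 47.9533 ⇒ m₂ = 47.9533/6 = 7.99222
Σ(xᵢ − x̄)³ = 54.3964 ⇒ m₃ = 54.3964/6 = 9.06607
m₂^(3/2) = 7.99222^(1.5) = 22.59443
g_1 = m₃ / m₂^(3/2) = 9.06607 / 22.59443 ≈ 0.401

0.401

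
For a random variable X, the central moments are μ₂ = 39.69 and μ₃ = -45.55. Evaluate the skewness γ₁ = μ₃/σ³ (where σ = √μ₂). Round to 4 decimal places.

σ = √μ₂ = √39.69 = 6.30000
σ³ = μ₂^(3/2) = 250.04700
γ₁ = μ₃/σ³ = -45.55 / 250.04700 ≈ -0.1822

-0.1822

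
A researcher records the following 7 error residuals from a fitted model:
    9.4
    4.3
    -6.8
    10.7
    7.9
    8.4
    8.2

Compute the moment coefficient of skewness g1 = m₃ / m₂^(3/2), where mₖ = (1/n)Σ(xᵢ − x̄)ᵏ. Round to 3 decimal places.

x̄ = (9.4 + 4.3 - 6.8 + 10.7 + 7.9 + 8.4 + 8.2) / 7 = 6.0143
deviations (xᵢ − x̄): 3.3857, -1.7143, -12.8143, 4.6857, 1.8857, 2.3857, 2.1857
Σ(xᵢ − x̄)² = 214.5886 ⇒ m₂ = 214.5886/7 = 30.65551
Σ(xᵢ − x̄)³ = -1936.8037 ⇒ m₃ = -1936.8037/7 = -276.68624
m₂^(3/2) = 30.65551^(1.5) = 169.73165
g1 = m₃ / m₂^(3/2) = -276.68624 / 169.73165 ≈ -1.630

-1.630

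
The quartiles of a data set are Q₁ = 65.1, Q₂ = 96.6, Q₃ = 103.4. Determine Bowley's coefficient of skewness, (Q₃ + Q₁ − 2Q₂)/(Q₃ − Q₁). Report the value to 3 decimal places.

-0.645

numerator: Q₃ + Q₁ − 2Q₂ = 103.4 + 65.1 − 2×96.6 = -24.7000
denominator: Q₃ − Q₁ = 103.4 − 65.1 = 38.3000
Bowley skewness = -24.7000 / 38.3000 ≈ -0.645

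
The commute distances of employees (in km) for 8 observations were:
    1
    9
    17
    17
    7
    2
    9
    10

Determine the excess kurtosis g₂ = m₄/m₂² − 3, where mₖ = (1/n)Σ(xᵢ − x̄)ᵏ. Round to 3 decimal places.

x̄ = 9.0000
Σ(xᵢ − x̄)² = 246.0000 ⇒ m₂ = 30.75000
Σ(xᵢ − x̄)⁴ = 14706.0000 ⇒ m₄ = 1838.25000
m₂² = 945.56250
g₂ = m₄/m₂² − 3 = 1.94408 − 3 ≈ -1.056

-1.056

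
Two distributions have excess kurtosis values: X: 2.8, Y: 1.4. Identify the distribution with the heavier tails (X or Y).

Higher excess kurtosis ⇒ heavier tails relative to the normal distribution.
2.8 vs 1.4: the larger is 2.8, so X has heavier tails.

X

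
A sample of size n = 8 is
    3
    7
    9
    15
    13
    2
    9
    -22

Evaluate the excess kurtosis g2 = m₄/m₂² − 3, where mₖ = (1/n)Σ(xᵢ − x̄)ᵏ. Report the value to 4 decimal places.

x̄ = 4.5000
Σ(xᵢ − x̄)² = 940.0000 ⇒ m₂ = 117.50000
Σ(xᵢ − x̄)⁴ = 511433.5000 ⇒ m₄ = 63929.18750
m₂² = 13806.25000
g2 = m₄/m₂² − 3 = 4.63045 − 3 ≈ 1.6305

1.6305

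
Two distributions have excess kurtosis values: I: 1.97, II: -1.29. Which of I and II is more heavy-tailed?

I

Higher excess kurtosis ⇒ heavier tails relative to the normal distribution.
1.97 vs -1.29: the larger is 1.97, so I has heavier tails. (I is leptokurtic — heavier-than-normal tails; the other is platykurtic.)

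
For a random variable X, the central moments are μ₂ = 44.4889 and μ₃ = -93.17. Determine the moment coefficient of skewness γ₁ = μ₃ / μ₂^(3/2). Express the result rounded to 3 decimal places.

σ = √μ₂ = √44.4889 = 6.67000
σ³ = μ₂^(3/2) = 296.74096
γ₁ = μ₃/σ³ = -93.17 / 296.74096 ≈ -0.314

-0.314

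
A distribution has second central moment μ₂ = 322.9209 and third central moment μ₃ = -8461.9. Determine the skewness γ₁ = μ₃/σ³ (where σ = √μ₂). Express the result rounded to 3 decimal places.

-1.458

σ = √μ₂ = √322.9209 = 17.97000
σ³ = μ₂^(3/2) = 5802.88857
γ₁ = μ₃/σ³ = -8461.9 / 5802.88857 ≈ -1.458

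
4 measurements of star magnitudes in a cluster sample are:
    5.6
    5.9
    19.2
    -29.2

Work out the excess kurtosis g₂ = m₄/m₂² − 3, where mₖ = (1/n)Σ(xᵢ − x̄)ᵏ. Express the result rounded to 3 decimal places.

x̄ = 0.3750
Σ(xᵢ − x̄)² = 1286.8875 ⇒ m₂ = 321.72187
Σ(xᵢ − x̄)⁴ = 892328.9610 ⇒ m₄ = 223082.24026
m₂² = 103504.96485
g₂ = m₄/m₂² − 3 = 2.15528 − 3 ≈ -0.845

-0.845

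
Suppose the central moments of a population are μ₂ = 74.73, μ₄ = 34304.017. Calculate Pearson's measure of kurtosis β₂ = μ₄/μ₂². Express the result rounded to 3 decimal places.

μ₂² = 74.73² = 5584.57290
μ₄/μ₂² = 34304.017 / 5584.57290 = 6.14264
β₂ ≈ 6.143

6.143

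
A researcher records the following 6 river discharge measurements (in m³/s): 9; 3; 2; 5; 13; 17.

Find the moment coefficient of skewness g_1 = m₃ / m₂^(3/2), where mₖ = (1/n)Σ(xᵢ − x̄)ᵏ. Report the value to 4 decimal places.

x̄ = (9 + 3 + 2 + 5 + 13 + 17) / 6 = 8.1667
deviations (xᵢ − x̄): 0.8333, -5.1667, -6.1667, -3.1667, 4.8333, 8.8333
Σ(xᵢ − x̄)² = 176.8333 ⇒ m₂ = 176.8333/6 = 29.47222
Σ(xᵢ − x̄)³ = 398.5556 ⇒ m₃ = 398.5556/6 = 66.42593
m₂^(3/2) = 29.47222^(1.5) = 159.99976
g_1 = m₃ / m₂^(3/2) = 66.42593 / 159.99976 ≈ 0.4152

0.4152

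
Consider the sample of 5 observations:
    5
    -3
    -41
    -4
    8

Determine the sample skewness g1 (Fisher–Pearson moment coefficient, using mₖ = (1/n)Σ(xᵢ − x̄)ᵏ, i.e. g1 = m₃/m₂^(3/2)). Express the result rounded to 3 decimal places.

-1.250

x̄ = (5 - 3 - 41 - 4 + 8) / 5 = -7.0000
deviations (xᵢ − x̄): 12.0000, 4.0000, -34.0000, 3.0000, 15.0000
Σ(xᵢ − x̄)² = 1550.0000 ⇒ m₂ = 1550.0000/5 = 310.00000
Σ(xᵢ − x̄)³ = -34110.0000 ⇒ m₃ = -34110.0000/5 = -6822.00000
m₂^(3/2) = 310.00000^(1.5) = 5458.11323
g1 = m₃ / m₂^(3/2) = -6822.00000 / 5458.11323 ≈ -1.250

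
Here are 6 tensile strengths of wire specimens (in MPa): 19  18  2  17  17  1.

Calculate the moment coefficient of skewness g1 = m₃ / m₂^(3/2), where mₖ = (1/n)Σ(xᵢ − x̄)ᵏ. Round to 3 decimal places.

-0.687

x̄ = (19 + 18 + 2 + 17 + 17 + 1) / 6 = 12.3333
deviations (xᵢ − x̄): 6.6667, 5.6667, -10.3333, 4.6667, 4.6667, -11.3333
Σ(xᵢ − x̄)² = 355.3333 ⇒ m₂ = 355.3333/6 = 59.22222
Σ(xᵢ − x̄)³ = -1877.5556 ⇒ m₃ = -1877.5556/6 = -312.92593
m₂^(3/2) = 59.22222^(1.5) = 455.75039
g1 = m₃ / m₂^(3/2) = -312.92593 / 455.75039 ≈ -0.687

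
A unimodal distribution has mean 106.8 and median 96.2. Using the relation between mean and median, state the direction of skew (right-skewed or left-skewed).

right-skewed

mean − median = 106.8 − 96.2 = 10.6
mean > median ⇒ the longer tail is on the right ⇒ right-skewed (positively skewed).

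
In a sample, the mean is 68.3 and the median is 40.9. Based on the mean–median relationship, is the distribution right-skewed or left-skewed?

mean − median = 68.3 − 40.9 = 27.4
mean > median ⇒ the longer tail is on the right ⇒ right-skewed (positively skewed).

right-skewed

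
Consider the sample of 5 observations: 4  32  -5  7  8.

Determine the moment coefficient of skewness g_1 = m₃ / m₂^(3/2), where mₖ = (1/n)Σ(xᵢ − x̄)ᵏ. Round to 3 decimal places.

0.953

x̄ = (4 + 32 - 5 + 7 + 8) / 5 = 9.2000
deviations (xᵢ − x̄): -5.2000, 22.8000, -14.2000, -2.2000, -1.2000
Σ(xᵢ − x̄)² = 754.8000 ⇒ m₂ = 754.8000/5 = 150.96000
Σ(xᵢ − x̄)³ = 8836.0800 ⇒ m₃ = 8836.0800/5 = 1767.21600
m₂^(3/2) = 150.96000^(1.5) = 1854.78182
g_1 = m₃ / m₂^(3/2) = 1767.21600 / 1854.78182 ≈ 0.953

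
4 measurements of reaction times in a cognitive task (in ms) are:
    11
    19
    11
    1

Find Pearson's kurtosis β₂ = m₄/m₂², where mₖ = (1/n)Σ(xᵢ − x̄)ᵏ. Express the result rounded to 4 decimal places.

x̄ = 10.5000
Σ(xᵢ − x̄)² = 163.0000 ⇒ m₂ = 40.75000
Σ(xᵢ − x̄)⁴ = 13365.2500 ⇒ m₄ = 3341.31250
m₂² = 1660.56250
β₂ = m₄/m₂² = 3341.31250 / 1660.56250 ≈ 2.0122

2.0122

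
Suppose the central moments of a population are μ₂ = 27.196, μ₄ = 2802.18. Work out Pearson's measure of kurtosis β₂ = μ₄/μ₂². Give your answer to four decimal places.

μ₂² = 27.196² = 739.62242
μ₄/μ₂² = 2802.18 / 739.62242 = 3.78866
β₂ ≈ 3.7887

3.7887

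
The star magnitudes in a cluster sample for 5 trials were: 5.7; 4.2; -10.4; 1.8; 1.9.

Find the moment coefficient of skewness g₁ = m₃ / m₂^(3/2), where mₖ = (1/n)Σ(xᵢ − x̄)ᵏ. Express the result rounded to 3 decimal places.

-1.253

x̄ = (5.7 + 4.2 - 10.4 + 1.8 + 1.9) / 5 = 0.6400
deviations (xᵢ − x̄): 5.0600, 3.5600, -11.0400, 1.1600, 1.2600
Σ(xᵢ − x̄)² = 163.0920 ⇒ m₂ = 163.0920/5 = 32.61840
Σ(xᵢ − x̄)³ = -1167.3394 ⇒ m₃ = -1167.3394/5 = -233.46787
m₂^(3/2) = 32.61840^(1.5) = 186.29190
g₁ = m₃ / m₂^(3/2) = -233.46787 / 186.29190 ≈ -1.253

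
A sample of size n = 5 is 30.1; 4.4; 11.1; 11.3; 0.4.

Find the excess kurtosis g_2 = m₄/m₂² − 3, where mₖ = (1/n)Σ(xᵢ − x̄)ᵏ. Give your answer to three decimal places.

-0.443

x̄ = 11.4600
Σ(xᵢ − x̄)² = 519.7720 ⇒ m₂ = 103.95440
Σ(xᵢ − x̄)⁴ = 138168.6896 ⇒ m₄ = 27633.73791
m₂² = 10806.51728
g_2 = m₄/m₂² − 3 = 2.55714 − 3 ≈ -0.443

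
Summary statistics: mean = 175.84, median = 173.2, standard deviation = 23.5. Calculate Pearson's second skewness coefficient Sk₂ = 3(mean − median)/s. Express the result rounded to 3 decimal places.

Sk₂ = 3(175.84 − 173.2) / 23.5 = 3 × 2.6400 / 23.5
    = 7.9200 / 23.5 ≈ 0.337

0.337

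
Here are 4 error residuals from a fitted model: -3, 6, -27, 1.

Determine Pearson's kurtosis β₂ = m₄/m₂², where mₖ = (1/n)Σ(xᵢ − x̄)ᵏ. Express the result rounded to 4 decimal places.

2.1795

x̄ = -5.7500
Σ(xᵢ − x̄)² = 642.7500 ⇒ m₂ = 160.68750
Σ(xᵢ − x̄)⁴ = 225103.0781 ⇒ m₄ = 56275.76953
m₂² = 25820.47266
β₂ = m₄/m₂² = 56275.76953 / 25820.47266 ≈ 2.1795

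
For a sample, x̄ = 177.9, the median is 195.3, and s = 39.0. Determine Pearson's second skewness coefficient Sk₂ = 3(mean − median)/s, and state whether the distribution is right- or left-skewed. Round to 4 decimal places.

Sk₂ = 3(177.9 − 195.3) / 39.0 = 3 × -17.4000 / 39.0
    = -52.2000 / 39.0 ≈ -1.3385
Sk₂ < 0 ⇒ mean < median ⇒ left-skewed (negative skew).

-1.3385, left-skewed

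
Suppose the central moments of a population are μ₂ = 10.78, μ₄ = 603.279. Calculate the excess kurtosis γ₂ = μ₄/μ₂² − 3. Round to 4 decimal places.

μ₂² = 10.78² = 116.20840
μ₄/μ₂² = 603.279 / 116.20840 = 5.19135
γ₂ = 5.19135 − 3 ≈ 2.1914

2.1914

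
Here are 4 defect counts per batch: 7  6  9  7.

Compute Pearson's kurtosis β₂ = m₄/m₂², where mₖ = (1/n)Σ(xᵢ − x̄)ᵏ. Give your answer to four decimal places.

x̄ = 7.2500
Σ(xᵢ − x̄)² = 4.7500 ⇒ m₂ = 1.18750
Σ(xᵢ − x̄)⁴ = 11.8281 ⇒ m₄ = 2.95703
m₂² = 1.41016
β₂ = m₄/m₂² = 2.95703 / 1.41016 ≈ 2.0970

2.0970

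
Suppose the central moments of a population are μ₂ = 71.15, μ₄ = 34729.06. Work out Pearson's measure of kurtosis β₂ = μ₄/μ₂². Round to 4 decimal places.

6.8603

μ₂² = 71.15² = 5062.32250
μ₄/μ₂² = 34729.06 / 5062.32250 = 6.86030
β₂ ≈ 6.8603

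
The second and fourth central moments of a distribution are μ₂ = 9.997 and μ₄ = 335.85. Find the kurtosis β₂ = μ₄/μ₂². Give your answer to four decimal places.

μ₂² = 9.997² = 99.94001
μ₄/μ₂² = 335.85 / 99.94001 = 3.36052
β₂ ≈ 3.3605

3.3605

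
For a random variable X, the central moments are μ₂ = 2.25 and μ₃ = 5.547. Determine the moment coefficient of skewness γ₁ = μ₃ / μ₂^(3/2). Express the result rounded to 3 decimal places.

1.644

σ = √μ₂ = √2.25 = 1.50000
σ³ = μ₂^(3/2) = 3.37500
γ₁ = μ₃/σ³ = 5.547 / 3.37500 ≈ 1.644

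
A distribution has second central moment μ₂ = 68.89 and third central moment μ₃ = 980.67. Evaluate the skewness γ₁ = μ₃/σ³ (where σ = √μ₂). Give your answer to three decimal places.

σ = √μ₂ = √68.89 = 8.30000
σ³ = μ₂^(3/2) = 571.78700
γ₁ = μ₃/σ³ = 980.67 / 571.78700 ≈ 1.715

1.715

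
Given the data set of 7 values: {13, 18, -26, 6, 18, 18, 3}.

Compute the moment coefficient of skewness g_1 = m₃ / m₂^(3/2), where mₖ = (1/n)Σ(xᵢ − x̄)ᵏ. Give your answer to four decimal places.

x̄ = (13 + 18 - 26 + 6 + 18 + 18 + 3) / 7 = 7.1429
deviations (xᵢ − x̄): 5.8571, 10.8571, -33.1429, -1.1429, 10.8571, 10.8571, -4.1429
Σ(xᵢ − x̄)² = 1504.8571 ⇒ m₂ = 1504.8571/7 = 214.97959
Σ(xᵢ − x̄)³ = -32437.9592 ⇒ m₃ = -32437.9592/7 = -4633.99417
m₂^(3/2) = 214.97959^(1.5) = 3152.06998
g_1 = m₃ / m₂^(3/2) = -4633.99417 / 3152.06998 ≈ -1.4701

-1.4701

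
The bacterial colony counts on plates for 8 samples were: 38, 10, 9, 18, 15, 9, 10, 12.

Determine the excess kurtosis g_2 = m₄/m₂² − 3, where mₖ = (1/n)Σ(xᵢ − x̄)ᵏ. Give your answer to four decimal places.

1.9740

x̄ = 15.1250
Σ(xᵢ − x̄)² = 668.8750 ⇒ m₂ = 83.60938
Σ(xᵢ − x̄)⁴ = 278165.2129 ⇒ m₄ = 34770.65161
m₂² = 6990.52759
g_2 = m₄/m₂² − 3 = 4.97397 − 3 ≈ 1.9740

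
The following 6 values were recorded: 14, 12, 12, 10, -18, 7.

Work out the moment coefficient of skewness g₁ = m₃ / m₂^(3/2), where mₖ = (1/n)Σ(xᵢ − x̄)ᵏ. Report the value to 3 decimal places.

-1.641

x̄ = (14 + 12 + 12 + 10 - 18 + 7) / 6 = 6.1667
deviations (xᵢ − x̄): 7.8333, 5.8333, 5.8333, 3.8333, -24.1667, 0.8333
Σ(xᵢ − x̄)² = 728.8333 ⇒ m₂ = 728.8333/6 = 121.47222
Σ(xᵢ − x̄)³ = -13179.4444 ⇒ m₃ = -13179.4444/6 = -2196.57407
m₂^(3/2) = 121.47222^(1.5) = 1338.79926
g₁ = m₃ / m₂^(3/2) = -2196.57407 / 1338.79926 ≈ -1.641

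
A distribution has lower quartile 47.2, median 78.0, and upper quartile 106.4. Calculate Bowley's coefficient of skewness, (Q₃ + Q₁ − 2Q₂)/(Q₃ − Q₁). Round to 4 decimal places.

numerator: Q₃ + Q₁ − 2Q₂ = 106.4 + 47.2 − 2×78.0 = -2.4000
denominator: Q₃ − Q₁ = 106.4 − 47.2 = 59.2000
Bowley skewness = -2.4000 / 59.2000 ≈ -0.0405

-0.0405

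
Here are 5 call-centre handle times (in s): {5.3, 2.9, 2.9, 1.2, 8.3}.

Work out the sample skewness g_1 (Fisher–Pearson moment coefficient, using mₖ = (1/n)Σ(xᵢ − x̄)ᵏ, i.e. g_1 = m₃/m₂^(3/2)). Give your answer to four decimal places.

x̄ = (5.3 + 2.9 + 2.9 + 1.2 + 8.3) / 5 = 4.1200
deviations (xᵢ − x̄): 1.1800, -1.2200, -1.2200, -2.9200, 4.1800
Σ(xᵢ − x̄)² = 30.3680 ⇒ m₂ = 30.3680/5 = 6.07360
Σ(xᵢ − x̄)³ = 46.1489 ⇒ m₃ = 46.1489/5 = 9.22978
m₂^(3/2) = 6.07360^(1.5) = 14.96819
g_1 = m₃ / m₂^(3/2) = 9.22978 / 14.96819 ≈ 0.6166

0.6166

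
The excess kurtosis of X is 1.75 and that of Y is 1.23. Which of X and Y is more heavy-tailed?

Higher excess kurtosis ⇒ heavier tails relative to the normal distribution.
1.75 vs 1.23: the larger is 1.75, so X has heavier tails.

X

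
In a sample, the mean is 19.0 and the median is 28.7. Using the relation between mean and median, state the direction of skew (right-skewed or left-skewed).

mean − median = 19.0 − 28.7 = -9.7
mean < median ⇒ the longer tail is on the left ⇒ left-skewed (negatively skewed).

left-skewed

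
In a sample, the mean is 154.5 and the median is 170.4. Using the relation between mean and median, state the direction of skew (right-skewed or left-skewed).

mean − median = 154.5 − 170.4 = -15.9
mean < median ⇒ the longer tail is on the left ⇒ left-skewed (negatively skewed).

left-skewed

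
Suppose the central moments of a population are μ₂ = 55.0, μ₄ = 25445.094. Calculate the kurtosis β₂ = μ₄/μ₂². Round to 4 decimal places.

8.4116

μ₂² = 55.0² = 3025.00000
μ₄/μ₂² = 25445.094 / 3025.00000 = 8.41160
β₂ ≈ 8.4116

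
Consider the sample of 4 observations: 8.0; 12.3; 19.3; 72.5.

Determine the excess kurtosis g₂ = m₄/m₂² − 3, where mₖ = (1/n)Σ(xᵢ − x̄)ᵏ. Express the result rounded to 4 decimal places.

x̄ = 28.0250
Σ(xᵢ − x̄)² = 2702.4275 ⇒ m₂ = 675.60688
Σ(xᵢ − x̄)⁴ = 4140327.2199 ⇒ m₄ = 1035081.80498
m₂² = 456444.64955
g₂ = m₄/m₂² − 3 = 2.26770 − 3 ≈ -0.7323

-0.7323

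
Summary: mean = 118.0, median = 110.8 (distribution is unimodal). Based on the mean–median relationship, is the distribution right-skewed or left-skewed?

right-skewed

mean − median = 118.0 − 110.8 = 7.2
mean > median ⇒ the longer tail is on the right ⇒ right-skewed (positively skewed).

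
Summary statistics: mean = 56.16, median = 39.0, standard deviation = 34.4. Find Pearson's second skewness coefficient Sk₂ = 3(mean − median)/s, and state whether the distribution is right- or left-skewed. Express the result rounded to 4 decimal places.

Sk₂ = 3(56.16 − 39.0) / 34.4 = 3 × 17.1600 / 34.4
    = 51.4800 / 34.4 ≈ 1.4965
Sk₂ > 0 ⇒ mean > median ⇒ right-skewed (positive skew).

1.4965, right-skewed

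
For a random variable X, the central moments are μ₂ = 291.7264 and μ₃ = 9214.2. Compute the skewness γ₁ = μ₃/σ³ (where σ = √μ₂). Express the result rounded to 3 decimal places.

1.849

σ = √μ₂ = √291.7264 = 17.08000
σ³ = μ₂^(3/2) = 4982.68691
γ₁ = μ₃/σ³ = 9214.2 / 4982.68691 ≈ 1.849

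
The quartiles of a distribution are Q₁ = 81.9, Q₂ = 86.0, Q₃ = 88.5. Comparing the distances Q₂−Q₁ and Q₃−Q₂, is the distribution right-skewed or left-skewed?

left-skewed

Q₂ − Q₁ = 4.1;  Q₃ − Q₂ = 2.5
Q₂ − Q₁ > Q₃ − Q₂ ⇒ the lower half is more spread out ⇒ left-skewed.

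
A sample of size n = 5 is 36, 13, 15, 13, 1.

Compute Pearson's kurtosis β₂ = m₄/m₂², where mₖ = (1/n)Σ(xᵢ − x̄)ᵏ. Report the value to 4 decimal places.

x̄ = 15.6000
Σ(xᵢ − x̄)² = 643.2000 ⇒ m₂ = 128.64000
Σ(xᵢ − x̄)⁴ = 218717.8560 ⇒ m₄ = 43743.57120
m₂² = 16548.24960
β₂ = m₄/m₂² = 43743.57120 / 16548.24960 ≈ 2.6434

2.6434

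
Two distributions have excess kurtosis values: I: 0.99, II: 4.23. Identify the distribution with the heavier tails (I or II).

Higher excess kurtosis ⇒ heavier tails relative to the normal distribution.
0.99 vs 4.23: the larger is 4.23, so II has heavier tails.

II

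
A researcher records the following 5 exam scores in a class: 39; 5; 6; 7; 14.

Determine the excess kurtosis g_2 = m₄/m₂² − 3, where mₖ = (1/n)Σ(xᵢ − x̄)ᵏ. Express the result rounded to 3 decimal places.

-0.072

x̄ = 14.2000
Σ(xᵢ − x̄)² = 818.8000 ⇒ m₂ = 163.76000
Σ(xᵢ − x̄)⁴ = 392646.7360 ⇒ m₄ = 78529.34720
m₂² = 26817.33760
g_2 = m₄/m₂² − 3 = 2.92831 − 3 ≈ -0.072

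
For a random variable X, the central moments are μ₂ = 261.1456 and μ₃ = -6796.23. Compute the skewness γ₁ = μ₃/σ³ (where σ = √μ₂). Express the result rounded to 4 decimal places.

-1.6104

σ = √μ₂ = √261.1456 = 16.16000
σ³ = μ₂^(3/2) = 4220.11290
γ₁ = μ₃/σ³ = -6796.23 / 4220.11290 ≈ -1.6104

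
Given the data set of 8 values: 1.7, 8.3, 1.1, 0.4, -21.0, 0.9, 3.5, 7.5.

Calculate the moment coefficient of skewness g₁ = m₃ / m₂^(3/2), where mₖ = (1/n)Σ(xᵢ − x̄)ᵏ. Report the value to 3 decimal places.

-1.758

x̄ = (1.7 + 8.3 + 1.1 + 0.4 - 21.0 + 0.9 + 3.5 + 7.5) / 8 = 0.3000
deviations (xᵢ − x̄): 1.4000, 8.0000, 0.8000, 0.1000, -21.3000, 0.6000, 3.2000, 7.2000
Σ(xᵢ − x̄)² = 582.7400 ⇒ m₂ = 582.7400/8 = 72.84250
Σ(xᵢ − x̄)³ = -8742.1080 ⇒ m₃ = -8742.1080/8 = -1092.76350
m₂^(3/2) = 72.84250^(1.5) = 621.69484
g₁ = m₃ / m₂^(3/2) = -1092.76350 / 621.69484 ≈ -1.758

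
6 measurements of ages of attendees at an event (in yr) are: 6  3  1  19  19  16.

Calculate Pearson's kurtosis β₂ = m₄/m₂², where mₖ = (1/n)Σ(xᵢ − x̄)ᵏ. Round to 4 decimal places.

1.1904

x̄ = 10.6667
Σ(xᵢ − x̄)² = 341.3333 ⇒ m₂ = 56.88889
Σ(xᵢ − x̄)⁴ = 23115.1111 ⇒ m₄ = 3852.51852
m₂² = 3236.34568
β₂ = m₄/m₂² = 3852.51852 / 3236.34568 ≈ 1.1904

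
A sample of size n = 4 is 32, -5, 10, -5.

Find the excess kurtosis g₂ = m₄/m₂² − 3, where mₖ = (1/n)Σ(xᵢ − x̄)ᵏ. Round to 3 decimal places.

-1.154

x̄ = 8.0000
Σ(xᵢ − x̄)² = 918.0000 ⇒ m₂ = 229.50000
Σ(xᵢ − x̄)⁴ = 388914.0000 ⇒ m₄ = 97228.50000
m₂² = 52670.25000
g₂ = m₄/m₂² − 3 = 1.84599 − 3 ≈ -1.154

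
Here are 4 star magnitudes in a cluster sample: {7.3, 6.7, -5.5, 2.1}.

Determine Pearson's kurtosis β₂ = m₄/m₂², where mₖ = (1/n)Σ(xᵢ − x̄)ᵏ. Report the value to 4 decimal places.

1.8769

x̄ = 2.6500
Σ(xᵢ − x̄)² = 104.7500 ⇒ m₂ = 26.18750
Σ(xᵢ − x̄)⁴ = 5148.6145 ⇒ m₄ = 1287.15363
m₂² = 685.78516
β₂ = m₄/m₂² = 1287.15363 / 685.78516 ≈ 1.8769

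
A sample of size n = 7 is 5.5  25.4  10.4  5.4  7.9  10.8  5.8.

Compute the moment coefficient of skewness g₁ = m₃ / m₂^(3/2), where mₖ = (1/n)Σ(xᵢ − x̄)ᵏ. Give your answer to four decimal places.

1.6327

x̄ = (5.5 + 25.4 + 10.4 + 5.4 + 7.9 + 10.8 + 5.8) / 7 = 10.1714
deviations (xᵢ − x̄): -4.6714, 15.2286, 0.2286, -4.7714, -2.2714, 0.6286, -4.3714
Σ(xᵢ − x̄)² = 301.2143 ⇒ m₂ = 301.2143/7 = 43.03061
Σ(xᵢ − x̄)³ = 3226.0845 ⇒ m₃ = 3226.0845/7 = 460.86922
m₂^(3/2) = 43.03061^(1.5) = 282.27102
g₁ = m₃ / m₂^(3/2) = 460.86922 / 282.27102 ≈ 1.6327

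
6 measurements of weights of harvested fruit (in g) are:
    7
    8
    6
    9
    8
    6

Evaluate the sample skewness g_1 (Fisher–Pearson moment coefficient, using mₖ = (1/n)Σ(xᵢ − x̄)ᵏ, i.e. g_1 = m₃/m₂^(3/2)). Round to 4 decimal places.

0.0548

x̄ = (7 + 8 + 6 + 9 + 8 + 6) / 6 = 7.3333
deviations (xᵢ − x̄): -0.3333, 0.6667, -1.3333, 1.6667, 0.6667, -1.3333
Σ(xᵢ − x̄)² = 7.3333 ⇒ m₂ = 7.3333/6 = 1.22222
Σ(xᵢ − x̄)³ = 0.4444 ⇒ m₃ = 0.4444/6 = 0.07407
m₂^(3/2) = 1.22222^(1.5) = 1.35122
g_1 = m₃ / m₂^(3/2) = 0.07407 / 1.35122 ≈ 0.0548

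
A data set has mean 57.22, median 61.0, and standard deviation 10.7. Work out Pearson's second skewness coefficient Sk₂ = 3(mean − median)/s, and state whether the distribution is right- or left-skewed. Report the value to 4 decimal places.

-1.0598, left-skewed

Sk₂ = 3(57.22 − 61.0) / 10.7 = 3 × -3.7800 / 10.7
    = -11.3400 / 10.7 ≈ -1.0598
Sk₂ < 0 ⇒ mean < median ⇒ left-skewed (negative skew).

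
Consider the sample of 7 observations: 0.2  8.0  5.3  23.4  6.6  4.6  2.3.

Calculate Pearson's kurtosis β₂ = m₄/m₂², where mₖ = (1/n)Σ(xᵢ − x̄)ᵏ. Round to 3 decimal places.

4.185

x̄ = 7.2000
Σ(xᵢ − x̄)² = 346.8200 ⇒ m₂ = 49.54571
Σ(xᵢ − x̄)⁴ = 71911.5026 ⇒ m₄ = 10273.07180
m₂² = 2454.77780
β₂ = m₄/m₂² = 10273.07180 / 2454.77780 ≈ 4.185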